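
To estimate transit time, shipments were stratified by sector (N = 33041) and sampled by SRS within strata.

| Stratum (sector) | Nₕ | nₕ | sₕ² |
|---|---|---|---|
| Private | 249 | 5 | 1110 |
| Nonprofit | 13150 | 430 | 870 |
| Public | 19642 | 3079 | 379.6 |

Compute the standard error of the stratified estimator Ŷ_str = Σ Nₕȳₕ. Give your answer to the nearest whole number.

19800

Var(Ŷ_str) = Σₕ Nₕ²(1 − fₕ)sₕ²/nₕ.
Private: 249²·(1 − 5/249)·1110/5 = 1.3487832 × 10^7.
Nonprofit: 13150²·(1 − 430/13150)·870/430 = 3.3842595 × 10^8.
Public: 19642²·(1 − 3079/19642)·379.6/3079 = 4.0108944 × 10^7.
Sum = 3.9202273 × 10^8.
SE = √(3.9202273 × 10^8) = 19800.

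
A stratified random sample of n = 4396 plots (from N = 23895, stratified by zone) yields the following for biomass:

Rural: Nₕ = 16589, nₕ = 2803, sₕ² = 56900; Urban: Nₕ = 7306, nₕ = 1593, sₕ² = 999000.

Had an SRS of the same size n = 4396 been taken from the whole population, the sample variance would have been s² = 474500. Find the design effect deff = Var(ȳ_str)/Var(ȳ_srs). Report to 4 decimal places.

0.6128

Var(ȳ_str) = Σ Wₕ²(1−fₕ)sₕ²/nₕ with Wₕ = Nₕ/23895:
  Rural: (16589/23895)²·(1−2803/16589)·56900/2803 = 8.1308056
  Urban: (7306/23895)²·(1−1593/7306)·999000/1593 = 45.843687
  → Var(ȳ_str) = 53.974493.
Var(ȳ_srs) = (1 − 4396/23895)·474500/4396 = 88.081325.
deff = 53.974493 / 88.081325 = 0.6128.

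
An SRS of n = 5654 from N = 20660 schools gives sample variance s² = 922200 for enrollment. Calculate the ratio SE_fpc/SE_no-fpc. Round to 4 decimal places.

f = n/N = 5654/20660 = 0.27366893.
SE_no-fpc = √(s²/n) = 12.771287; SE_fpc = √((1−f)s²/n) = 10.884337.
Ratio = √(1−f) = 0.85225059.

0.8523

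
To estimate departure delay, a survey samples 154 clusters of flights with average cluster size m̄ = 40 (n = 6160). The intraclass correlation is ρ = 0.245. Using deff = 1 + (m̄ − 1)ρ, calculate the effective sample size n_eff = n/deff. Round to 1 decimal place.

deff = 1 + (40 − 1)·0.245 = 1 + 9.555 = 10.555.
n_eff = 6160 / 10.555 = 583.6.

583.6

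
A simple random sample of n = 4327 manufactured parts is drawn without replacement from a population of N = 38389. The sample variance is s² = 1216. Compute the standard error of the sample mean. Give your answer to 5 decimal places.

Under SRS without replacement, Var(ȳ) = (1 − f)·s²/n with f = n/N = 4327/38389 = 0.11271458.
Var(ȳ) = (1 − 0.11271458)·1216/4327 = 0.88728542·0.28102612 = 0.24935037.
SE(ȳ) = √(0.24935037) = 0.49935.

0.49935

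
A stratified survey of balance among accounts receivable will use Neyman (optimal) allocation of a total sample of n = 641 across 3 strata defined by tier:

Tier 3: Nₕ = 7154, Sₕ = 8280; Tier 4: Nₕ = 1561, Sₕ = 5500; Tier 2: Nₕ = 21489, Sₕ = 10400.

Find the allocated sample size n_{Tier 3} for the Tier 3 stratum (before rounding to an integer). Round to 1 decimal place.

130.3

Neyman allocation: nₕ = n·NₕSₕ / Σⱼ NⱼSⱼ.
Σ NⱼSⱼ = 7154·8280 + 1561·5500 + 21489·10400 = 2.9130622 × 10^8.
n_{Tier 3} = 641·7154·8280 / (2.9130622 × 10^8) = 130.3.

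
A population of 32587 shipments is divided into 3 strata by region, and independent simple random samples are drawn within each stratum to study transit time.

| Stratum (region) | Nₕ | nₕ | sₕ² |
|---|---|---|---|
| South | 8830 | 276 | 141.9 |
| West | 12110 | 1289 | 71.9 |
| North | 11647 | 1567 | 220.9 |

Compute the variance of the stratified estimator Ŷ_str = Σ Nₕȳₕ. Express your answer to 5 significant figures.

6.2693 × 10^7

Var(Ŷ_str) = Σₕ Nₕ²(1 − fₕ)sₕ²/nₕ.
South: 8830²·(1 − 276/8830)·141.9/276 = 3.8833207 × 10^7.
West: 12110²·(1 − 1289/12110)·71.9/1289 = 7.3094974 × 10^6.
North: 11647²·(1 − 1567/11647)·220.9/1567 = 1.6550127 × 10^7.
Sum = 6.2692831 × 10^7.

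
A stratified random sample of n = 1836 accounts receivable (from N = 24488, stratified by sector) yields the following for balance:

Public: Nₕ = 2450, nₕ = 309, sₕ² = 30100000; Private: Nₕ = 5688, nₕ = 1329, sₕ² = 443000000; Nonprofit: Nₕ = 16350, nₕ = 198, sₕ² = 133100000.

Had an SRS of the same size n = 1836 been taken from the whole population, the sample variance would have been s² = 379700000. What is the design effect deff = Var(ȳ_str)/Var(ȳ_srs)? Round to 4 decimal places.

Var(ȳ_str) = Σ Wₕ²(1−fₕ)sₕ²/nₕ with Wₕ = Nₕ/24488:
  Public: (2450/24488)²·(1−309/2450)·30100000/309 = 852.08738
  Private: (5688/24488)²·(1−1329/5688)·443000000/1329 = 13782.201
  Nonprofit: (16350/24488)²·(1−198/16350)·133100000/198 = 296039.93
  → Var(ȳ_str) = 310674.22.
Var(ȳ_srs) = (1 − 1836/24488)·379700000/1836 = 191302.73.
deff = 310674.22 / 191302.73 = 1.6240.

1.6240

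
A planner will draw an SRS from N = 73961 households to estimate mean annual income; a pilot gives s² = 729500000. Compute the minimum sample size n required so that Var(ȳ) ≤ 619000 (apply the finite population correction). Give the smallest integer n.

Without fpc, n₀ = s²/D = 729500000/619000 = 1178.5137.
With fpc, (1 − n/N)·s²/n ≤ D requires n ≥ n₀/(1 + n₀/N) = 1178.5137/(1 + 1178.5137/73961) = 1160.0295.
Rounding up, n = 1161.

1161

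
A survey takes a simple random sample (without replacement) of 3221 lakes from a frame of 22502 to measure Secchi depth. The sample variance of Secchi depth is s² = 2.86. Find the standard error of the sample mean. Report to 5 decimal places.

0.02758

Under SRS without replacement, Var(ȳ) = (1 − f)·s²/n with f = n/N = 3221/22502 = 0.14314283.
Var(ȳ) = (1 − 0.14314283)·2.86/3221 = 0.85685717·8.8792301 × 10^-4 = 7.6082319 × 10^-4.
SE(ȳ) = √(7.6082319 × 10^-4) = 0.02758.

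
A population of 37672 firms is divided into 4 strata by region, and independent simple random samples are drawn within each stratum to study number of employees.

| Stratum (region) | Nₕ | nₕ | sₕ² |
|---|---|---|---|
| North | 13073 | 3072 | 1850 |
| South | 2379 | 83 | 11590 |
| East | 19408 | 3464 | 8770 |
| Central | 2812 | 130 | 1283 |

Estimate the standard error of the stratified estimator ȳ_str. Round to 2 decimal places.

1.09

Var(ȳ_str) = Σₕ Wₕ²(1 − fₕ)sₕ²/nₕ with Wₕ = Nₕ/N, N = 37672.
North: Wₕ = 0.34702166; term = 0.34702166²·(1 − 0.23498814)·1850/3072 = 0.055479412.
South: Wₕ = 0.06315035; term = 0.06315035²·(1 − 0.03488861)·11590/83 = 0.53744536.
East: Wₕ = 0.51518369; term = 0.51518369²·(1 − 0.17848310)·8770/3464 = 0.55202968.
Central: Wₕ = 0.07464430; term = 0.07464430²·(1 − 0.04623044)·1283/130 = 0.052446926.
Sum = 1.1974014.
SE = √(1.1974014) = 1.09.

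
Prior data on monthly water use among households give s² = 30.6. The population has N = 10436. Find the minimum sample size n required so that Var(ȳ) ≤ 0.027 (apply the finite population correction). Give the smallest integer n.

1023

Without fpc, n₀ = s²/D = 30.6/0.027 = 1133.3333.
With fpc, (1 − n/N)·s²/n ≤ D requires n ≥ n₀/(1 + n₀/N) = 1133.3333/(1 + 1133.3333/10436) = 1022.3118.
Rounding up, n = 1023.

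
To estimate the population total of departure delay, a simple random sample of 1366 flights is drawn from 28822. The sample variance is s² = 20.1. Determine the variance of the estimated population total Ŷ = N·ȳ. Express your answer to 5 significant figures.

1.1644 × 10^7

Var(Ŷ) = N²·Var(ȳ) = N²·(1 − n/N)·s²/n.
f = 1366/28822 = 0.04739435; Var(ȳ) = 0.95260565·20.1/1366 = 0.014017111.
Var(Ŷ) = 28822² · 0.014017111 = 1.1644122 × 10^7.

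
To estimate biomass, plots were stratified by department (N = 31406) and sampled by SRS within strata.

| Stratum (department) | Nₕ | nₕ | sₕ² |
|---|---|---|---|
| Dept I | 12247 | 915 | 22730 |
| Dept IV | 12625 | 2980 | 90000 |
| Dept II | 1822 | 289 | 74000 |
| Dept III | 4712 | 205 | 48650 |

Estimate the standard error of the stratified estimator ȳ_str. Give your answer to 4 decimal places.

3.6137

Var(ȳ_str) = Σₕ Wₕ²(1 − fₕ)sₕ²/nₕ with Wₕ = Nₕ/N, N = 31406.
Dept I: Wₕ = 0.38995733; term = 0.38995733²·(1 − 0.07471217)·22730/915 = 3.4953396.
Dept IV: Wₕ = 0.40199325; term = 0.40199325²·(1 − 0.23603960)·90000/2980 = 3.728504.
Dept II: Wₕ = 0.05801439; term = 0.05801439²·(1 − 0.15861690)·74000/289 = 0.72510208.
Dept III: Wₕ = 0.15003503; term = 0.15003503²·(1 − 0.04350594)·48650/205 = 5.1097137.
Sum = 13.058659.
SE = √(13.058659) = 3.6137.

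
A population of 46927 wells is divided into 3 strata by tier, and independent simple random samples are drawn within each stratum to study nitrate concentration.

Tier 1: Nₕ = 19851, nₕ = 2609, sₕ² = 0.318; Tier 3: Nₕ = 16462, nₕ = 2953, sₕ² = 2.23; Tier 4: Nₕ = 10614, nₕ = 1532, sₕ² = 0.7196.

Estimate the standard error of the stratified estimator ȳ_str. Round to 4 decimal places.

Var(ȳ_str) = Σₕ Wₕ²(1 − fₕ)sₕ²/nₕ with Wₕ = Nₕ/N, N = 46927.
Tier 1: Wₕ = 0.42301873; term = 0.42301873²·(1 − 0.13142915)·0.318/2609 = 1.8944253 × 10^-5.
Tier 3: Wₕ = 0.35080018; term = 0.35080018²·(1 − 0.17938282)·2.23/2953 = 7.6260848 × 10^-5.
Tier 4: Wₕ = 0.22618109; term = 0.22618109²·(1 − 0.14433767)·0.7196/1532 = 2.0561149 × 10^-5.
Sum = 1.1576625 × 10^-4.
SE = √(1.1576625 × 10^-4) = 0.0108.

0.0108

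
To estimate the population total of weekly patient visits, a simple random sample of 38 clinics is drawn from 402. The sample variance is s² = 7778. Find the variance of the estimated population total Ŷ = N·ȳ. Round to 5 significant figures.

Var(Ŷ) = N²·Var(ȳ) = N²·(1 − n/N)·s²/n.
f = 38/402 = 0.09452736; Var(ȳ) = 0.90547264·7778/38 = 185.33595.
Var(Ŷ) = 402² · 185.33595 = 2.9951031 × 10^7.

2.9951 × 10^7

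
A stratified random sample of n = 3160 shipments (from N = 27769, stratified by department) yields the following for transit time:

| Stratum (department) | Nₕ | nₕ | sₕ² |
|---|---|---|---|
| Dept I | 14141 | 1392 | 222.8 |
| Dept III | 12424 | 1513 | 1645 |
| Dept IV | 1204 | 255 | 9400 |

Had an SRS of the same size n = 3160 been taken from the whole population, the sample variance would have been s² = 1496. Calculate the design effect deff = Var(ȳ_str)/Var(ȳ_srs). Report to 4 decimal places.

0.6750

Var(ȳ_str) = Σ Wₕ²(1−fₕ)sₕ²/nₕ with Wₕ = Nₕ/27769:
  Dept I: (14141/27769)²·(1−1392/14141)·222.8/1392 = 0.037420683
  Dept III: (12424/27769)²·(1−1513/12424)·1645/1513 = 0.1911316
  Dept IV: (1204/27769)²·(1−255/1204)·9400/255 = 0.054621031
  → Var(ȳ_str) = 0.28317331.
Var(ȳ_srs) = (1 − 3160/27769)·1496/3160 = 0.4195447.
deff = 0.28317331 / 0.4195447 = 0.6750.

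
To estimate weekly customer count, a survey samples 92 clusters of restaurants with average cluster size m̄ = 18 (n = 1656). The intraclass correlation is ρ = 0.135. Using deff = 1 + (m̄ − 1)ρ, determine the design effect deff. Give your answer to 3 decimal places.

deff = 1 + (18 − 1)·0.135 = 1 + 2.295 = 3.295.

3.295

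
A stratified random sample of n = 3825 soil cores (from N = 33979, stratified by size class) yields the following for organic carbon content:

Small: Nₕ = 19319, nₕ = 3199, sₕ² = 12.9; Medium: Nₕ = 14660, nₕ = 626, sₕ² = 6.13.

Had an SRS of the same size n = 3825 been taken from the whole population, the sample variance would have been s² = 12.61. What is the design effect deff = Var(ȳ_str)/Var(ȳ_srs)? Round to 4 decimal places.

Var(ȳ_str) = Σ Wₕ²(1−fₕ)sₕ²/nₕ with Wₕ = Nₕ/33979:
  Small: (19319/33979)²·(1−3199/19319)·12.9/3199 = 0.0010876871
  Medium: (14660/33979)²·(1−626/14660)·6.13/626 = 0.0017449396
  → Var(ȳ_str) = 0.0028326267.
Var(ȳ_srs) = (1 − 3825/33979)·12.61/3825 = 0.0029256205.
deff = 0.0028326267 / 0.0029256205 = 0.9682.

0.9682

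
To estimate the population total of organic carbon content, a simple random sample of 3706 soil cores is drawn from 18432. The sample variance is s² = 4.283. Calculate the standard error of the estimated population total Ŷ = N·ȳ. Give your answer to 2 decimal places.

Var(Ŷ) = N²·Var(ȳ) = N²·(1 − n/N)·s²/n.
f = 3706/18432 = 0.20106337; Var(ȳ) = 0.79893663·4.283/3706 = 9.2332585 × 10^-4.
Var(Ŷ) = 18432² · (9.2332585 × 10^-4) = 313689.45.
SE(Ŷ) = √(313689.45) = 560.08.

560.08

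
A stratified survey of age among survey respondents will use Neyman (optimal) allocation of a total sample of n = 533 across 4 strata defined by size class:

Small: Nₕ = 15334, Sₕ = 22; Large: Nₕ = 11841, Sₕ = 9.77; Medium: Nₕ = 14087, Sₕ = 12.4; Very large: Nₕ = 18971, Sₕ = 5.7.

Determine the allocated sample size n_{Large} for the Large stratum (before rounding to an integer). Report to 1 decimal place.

83.8

Neyman allocation: nₕ = n·NₕSₕ / Σⱼ NⱼSⱼ.
Σ NⱼSⱼ = 15334·22 + 11841·9.77 + 14087·12.4 + 18971·5.7 = 735848.07.
n_{Large} = 533·11841·9.77 / 735848.07 = 83.8.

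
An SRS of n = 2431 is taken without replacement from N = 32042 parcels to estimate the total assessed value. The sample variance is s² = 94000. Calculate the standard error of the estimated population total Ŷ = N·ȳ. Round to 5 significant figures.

191540

Var(Ŷ) = N²·Var(ȳ) = N²·(1 − n/N)·s²/n.
f = 2431/32042 = 0.07586917; Var(ȳ) = 0.92413083·94000/2431 = 35.733566.
Var(Ŷ) = 32042² · 35.733566 = 3.6687286 × 10^10.
SE(Ŷ) = √(3.6687286 × 10^10) = 191540.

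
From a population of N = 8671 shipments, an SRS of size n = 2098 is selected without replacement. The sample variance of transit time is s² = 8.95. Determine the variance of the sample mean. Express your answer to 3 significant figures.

0.00323

Under SRS without replacement, Var(ȳ) = (1 − f)·s²/n with f = n/N = 2098/8671 = 0.24195595.
Var(ȳ) = (1 − 0.24195595)·8.95/2098 = 0.75804405·0.0042659676 = 0.0032337914.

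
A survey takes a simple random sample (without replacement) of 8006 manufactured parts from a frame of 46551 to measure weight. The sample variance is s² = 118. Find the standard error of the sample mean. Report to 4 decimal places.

Under SRS without replacement, Var(ȳ) = (1 − f)·s²/n with f = n/N = 8006/46551 = 0.17198342.
Var(ȳ) = (1 − 0.17198342)·118/8006 = 0.82801658·0.014738946 = 0.012204092.
SE(ȳ) = √(0.012204092) = 0.1105.

0.1105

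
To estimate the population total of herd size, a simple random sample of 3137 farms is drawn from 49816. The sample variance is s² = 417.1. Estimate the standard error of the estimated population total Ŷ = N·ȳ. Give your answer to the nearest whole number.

17584

Var(Ŷ) = N²·Var(ȳ) = N²·(1 − n/N)·s²/n.
f = 3137/49816 = 0.06297174; Var(ȳ) = 0.93702826·417.1/3137 = 0.12458862.
Var(Ŷ) = 49816² · 0.12458862 = 3.0918334 × 10^8.
SE(Ŷ) = √(3.0918334 × 10^8) = 17584.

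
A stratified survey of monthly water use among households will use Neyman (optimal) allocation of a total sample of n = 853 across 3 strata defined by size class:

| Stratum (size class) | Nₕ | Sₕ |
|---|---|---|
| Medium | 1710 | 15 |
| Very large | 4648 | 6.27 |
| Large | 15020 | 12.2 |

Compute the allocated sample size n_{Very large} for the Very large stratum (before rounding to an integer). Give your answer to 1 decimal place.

Neyman allocation: nₕ = n·NₕSₕ / Σⱼ NⱼSⱼ.
Σ NⱼSⱼ = 1710·15 + 4648·6.27 + 15020·12.2 = 238036.96.
n_{Very large} = 853·4648·6.27 / 238036.96 = 104.4.

104.4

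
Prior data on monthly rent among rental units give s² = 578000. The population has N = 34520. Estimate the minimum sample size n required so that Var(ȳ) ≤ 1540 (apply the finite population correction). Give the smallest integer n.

Without fpc, n₀ = s²/D = 578000/1540 = 375.3247.
With fpc, (1 − n/N)·s²/n ≤ D requires n ≥ n₀/(1 + n₀/N) = 375.3247/(1 + 375.3247/34520) = 371.2878.
Rounding up, n = 372.

372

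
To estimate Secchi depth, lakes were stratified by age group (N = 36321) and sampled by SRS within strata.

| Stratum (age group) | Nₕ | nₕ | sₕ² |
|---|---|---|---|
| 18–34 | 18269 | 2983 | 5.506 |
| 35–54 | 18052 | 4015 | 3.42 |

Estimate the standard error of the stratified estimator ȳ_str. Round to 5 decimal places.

0.02354

Var(ȳ_str) = Σₕ Wₕ²(1 − fₕ)sₕ²/nₕ with Wₕ = Nₕ/N, N = 36321.
18–34: Wₕ = 0.50298725; term = 0.50298725²·(1 − 0.16328206)·5.506/2983 = 3.9072931 × 10^-4.
35–54: Wₕ = 0.49701275; term = 0.49701275²·(1 − 0.22241303)·3.42/4015 = 1.6361555 × 10^-4.
Sum = 5.5434486 × 10^-4.
SE = √(5.5434486 × 10^-4) = 0.02354.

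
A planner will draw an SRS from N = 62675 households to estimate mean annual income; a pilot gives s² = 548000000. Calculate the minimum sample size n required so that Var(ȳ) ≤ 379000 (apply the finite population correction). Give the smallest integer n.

Without fpc, n₀ = s²/D = 548000000/379000 = 1445.9103.
With fpc, (1 − n/N)·s²/n ≤ D requires n ≥ n₀/(1 + n₀/N) = 1445.9103/(1 + 1445.9103/62675) = 1413.3054.
Rounding up, n = 1414.

1414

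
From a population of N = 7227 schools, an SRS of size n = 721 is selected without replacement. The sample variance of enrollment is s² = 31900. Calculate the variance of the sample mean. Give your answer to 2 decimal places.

Under SRS without replacement, Var(ȳ) = (1 − f)·s²/n with f = n/N = 721/7227 = 0.09976477.
Var(ȳ) = (1 − 0.09976477)·31900/721 = 0.90023523·44.244105 = 39.830102.

39.83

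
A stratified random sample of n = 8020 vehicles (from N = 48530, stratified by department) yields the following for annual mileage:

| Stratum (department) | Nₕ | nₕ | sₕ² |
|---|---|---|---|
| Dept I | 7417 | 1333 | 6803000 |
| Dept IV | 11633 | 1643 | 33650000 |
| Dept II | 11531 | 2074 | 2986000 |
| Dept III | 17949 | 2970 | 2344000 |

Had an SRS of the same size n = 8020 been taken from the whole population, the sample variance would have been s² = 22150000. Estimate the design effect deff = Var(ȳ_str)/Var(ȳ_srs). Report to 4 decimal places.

0.5488

Var(ȳ_str) = Σ Wₕ²(1−fₕ)sₕ²/nₕ with Wₕ = Nₕ/48530:
  Dept I: (7417/48530)²·(1−1333/7417)·6803000/1333 = 97.78387
  Dept IV: (11633/48530)²·(1−1643/11633)·33650000/1643 = 1010.6113
  Dept II: (11531/48530)²·(1−2074/11531)·2986000/2074 = 66.662382
  Dept III: (17949/48530)²·(1−2970/17949)·2344000/2970 = 90.095615
  → Var(ȳ_str) = 1265.1532.
Var(ȳ_srs) = (1 − 8020/48530)·22150000/8020 = 2305.4267.
deff = 1265.1532 / 2305.4267 = 0.5488.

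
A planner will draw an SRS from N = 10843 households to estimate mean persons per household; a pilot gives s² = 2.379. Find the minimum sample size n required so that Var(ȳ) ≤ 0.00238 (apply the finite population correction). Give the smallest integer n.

916

Without fpc, n₀ = s²/D = 2.379/0.00238 = 999.5798.
With fpc, (1 − n/N)·s²/n ≤ D requires n ≥ n₀/(1 + n₀/N) = 999.5798/(1 + 999.5798/10843) = 915.2097.
Rounding up, n = 916.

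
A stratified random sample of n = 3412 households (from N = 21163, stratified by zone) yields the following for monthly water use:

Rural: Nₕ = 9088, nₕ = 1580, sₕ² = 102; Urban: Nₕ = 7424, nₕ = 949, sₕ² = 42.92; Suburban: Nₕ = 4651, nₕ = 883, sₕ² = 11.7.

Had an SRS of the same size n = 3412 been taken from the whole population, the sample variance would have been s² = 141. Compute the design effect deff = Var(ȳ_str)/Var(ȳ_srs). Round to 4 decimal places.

Var(ȳ_str) = Σ Wₕ²(1−fₕ)sₕ²/nₕ with Wₕ = Nₕ/21163:
  Rural: (9088/21163)²·(1−1580/9088)·102/1580 = 0.0098351549
  Urban: (7424/21163)²·(1−949/7424)·42.92/949 = 0.00485419
  Suburban: (4651/21163)²·(1−883/4651)·11.7/883 = 5.1847513 × 10^-4
  → Var(ȳ_str) = 0.01520782.
Var(ȳ_srs) = (1 − 3412/21163)·141/3412 = 0.034662165.
deff = 0.01520782 / 0.034662165 = 0.4387.

0.4387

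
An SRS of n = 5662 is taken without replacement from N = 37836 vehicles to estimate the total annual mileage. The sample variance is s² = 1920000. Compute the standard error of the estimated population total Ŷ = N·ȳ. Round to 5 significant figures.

Var(Ŷ) = N²·Var(ȳ) = N²·(1 − n/N)·s²/n.
f = 5662/37836 = 0.14964584; Var(ȳ) = 0.85035416·1920000/5662 = 288.35747.
Var(Ŷ) = 37836² · 288.35747 = 4.1280185 × 10^11.
SE(Ŷ) = √(4.1280185 × 10^11) = 642500.

642500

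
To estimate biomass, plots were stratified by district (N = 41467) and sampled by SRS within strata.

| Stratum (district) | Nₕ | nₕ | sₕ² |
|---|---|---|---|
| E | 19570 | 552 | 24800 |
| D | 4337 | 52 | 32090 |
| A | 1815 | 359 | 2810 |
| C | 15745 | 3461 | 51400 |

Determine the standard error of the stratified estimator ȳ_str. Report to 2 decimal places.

4.25

Var(ȳ_str) = Σₕ Wₕ²(1 − fₕ)sₕ²/nₕ with Wₕ = Nₕ/N, N = 41467.
E: Wₕ = 0.47194154; term = 0.47194154²·(1 − 0.02820644)·24800/552 = 9.724405.
D: Wₕ = 0.10458919; term = 0.10458919²·(1 − 0.01198985)·32090/52 = 6.6696246.
A: Wₕ = 0.04376974; term = 0.04376974²·(1 − 0.19779614)·2810/359 = 0.012029419.
C: Wₕ = 0.37969952; term = 0.37969952²·(1 − 0.21981581)·51400/3461 = 1.6704703.
Sum = 18.076529.
SE = √(18.076529) = 4.25.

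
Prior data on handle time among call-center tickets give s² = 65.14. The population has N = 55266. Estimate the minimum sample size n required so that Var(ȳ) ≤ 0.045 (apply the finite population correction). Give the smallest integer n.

Without fpc, n₀ = s²/D = 65.14/0.045 = 1447.5556.
With fpc, (1 − n/N)·s²/n ≤ D requires n ≥ n₀/(1 + n₀/N) = 1447.5556/(1 + 1447.5556/55266) = 1410.6082.
Rounding up, n = 1411.

1411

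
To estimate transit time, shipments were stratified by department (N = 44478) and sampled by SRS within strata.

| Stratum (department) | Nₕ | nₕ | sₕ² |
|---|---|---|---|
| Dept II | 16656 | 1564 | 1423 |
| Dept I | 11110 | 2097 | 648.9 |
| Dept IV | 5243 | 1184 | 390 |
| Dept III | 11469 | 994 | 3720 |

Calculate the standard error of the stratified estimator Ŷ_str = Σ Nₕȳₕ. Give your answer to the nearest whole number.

Var(Ŷ_str) = Σₕ Nₕ²(1 − fₕ)sₕ²/nₕ.
Dept II: 16656²·(1 − 1564/16656)·1423/1564 = 2.2871027 × 10^8.
Dept I: 11110²·(1 − 2097/11110)·648.9/2097 = 3.0985804 × 10^7.
Dept IV: 5243²·(1 − 1184/5243)·390/1184 = 7.0098999 × 10^6.
Dept III: 11469²·(1 − 994/11469)·3720/994 = 4.4961018 × 10^8.
Sum = 7.1631615 × 10^8.
SE = √(7.1631615 × 10^8) = 26764.

26764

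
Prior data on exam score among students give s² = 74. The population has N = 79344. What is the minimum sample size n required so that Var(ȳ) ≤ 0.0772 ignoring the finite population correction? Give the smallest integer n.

959

Without fpc, n₀ = s²/D = 74/0.0772 = 958.5492.
Rounding up, n = 959.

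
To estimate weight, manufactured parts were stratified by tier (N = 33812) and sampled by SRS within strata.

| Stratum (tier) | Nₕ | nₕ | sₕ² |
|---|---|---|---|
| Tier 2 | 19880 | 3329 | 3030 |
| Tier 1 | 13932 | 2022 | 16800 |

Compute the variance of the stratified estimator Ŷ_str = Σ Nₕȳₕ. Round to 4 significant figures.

Var(Ŷ_str) = Σₕ Nₕ²(1 − fₕ)sₕ²/nₕ.
Tier 2: 19880²·(1 − 3329/19880)·3030/3329 = 2.9948112 × 10^8.
Tier 1: 13932²·(1 − 2022/13932)·16800/2022 = 1.3786479 × 10^9.
Sum = 1.678129 × 10^9.

1.678 × 10^9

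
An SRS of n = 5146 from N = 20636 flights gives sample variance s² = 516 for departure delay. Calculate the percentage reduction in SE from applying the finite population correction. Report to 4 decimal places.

f = n/N = 5146/20636 = 0.24937003.
SE_no-fpc = √(s²/n) = 0.31665763; SE_fpc = √((1−f)s²/n) = 0.2743487.
Ratio = √(1−f) = 0.86638904. Reduction = 100·(1 − 0.86638904) = 13.3611%.

13.3611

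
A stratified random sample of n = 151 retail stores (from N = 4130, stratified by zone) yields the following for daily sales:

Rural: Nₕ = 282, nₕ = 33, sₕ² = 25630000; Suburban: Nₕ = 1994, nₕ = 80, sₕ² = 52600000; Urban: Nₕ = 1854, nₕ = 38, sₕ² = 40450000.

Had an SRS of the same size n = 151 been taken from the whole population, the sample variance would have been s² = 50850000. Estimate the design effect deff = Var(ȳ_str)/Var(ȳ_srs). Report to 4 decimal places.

Var(ȳ_str) = Σ Wₕ²(1−fₕ)sₕ²/nₕ with Wₕ = Nₕ/4130:
  Rural: (282/4130)²·(1−33/282)·25630000/33 = 3197.2973
  Suburban: (1994/4130)²·(1−80/1994)·52600000/80 = 147116.96
  Urban: (1854/4130)²·(1−38/1854)·40450000/38 = 210116.62
  → Var(ȳ_str) = 360430.88.
Var(ȳ_srs) = (1 − 151/4130)·50850000/151 = 324442.62.
deff = 360430.88 / 324442.62 = 1.1109.

1.1109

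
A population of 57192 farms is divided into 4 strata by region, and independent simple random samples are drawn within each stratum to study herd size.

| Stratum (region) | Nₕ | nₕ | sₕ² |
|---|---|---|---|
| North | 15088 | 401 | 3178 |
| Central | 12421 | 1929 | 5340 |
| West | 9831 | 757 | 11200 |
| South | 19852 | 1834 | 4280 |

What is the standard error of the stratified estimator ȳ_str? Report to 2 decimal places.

Var(ȳ_str) = Σₕ Wₕ²(1 − fₕ)sₕ²/nₕ with Wₕ = Nₕ/N, N = 57192.
North: Wₕ = 0.26381312; term = 0.26381312²·(1 − 0.02657741)·3178/401 = 0.53691276.
Central: Wₕ = 0.21718072; term = 0.21718072²·(1 − 0.15530151)·5340/1929 = 0.11029436.
West: Wₕ = 0.17189467; term = 0.17189467²·(1 − 0.07700132)·11200/757 = 0.40350419.
South: Wₕ = 0.34711148; term = 0.34711148²·(1 − 0.09238364)·4280/1834 = 0.25520238.
Sum = 1.3059137.
SE = √(1.3059137) = 1.14.

1.14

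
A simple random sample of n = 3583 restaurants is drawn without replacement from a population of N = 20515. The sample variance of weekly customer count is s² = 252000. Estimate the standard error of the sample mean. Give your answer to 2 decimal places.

7.62

Under SRS without replacement, Var(ȳ) = (1 − f)·s²/n with f = n/N = 3583/20515 = 0.17465269.
Var(ȳ) = (1 − 0.17465269)·252000/3583 = 0.82534731·70.332124 = 58.048429.
SE(ȳ) = √(58.048429) = 7.62.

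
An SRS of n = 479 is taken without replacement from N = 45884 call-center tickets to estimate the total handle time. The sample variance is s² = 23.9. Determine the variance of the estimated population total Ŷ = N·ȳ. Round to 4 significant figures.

1.040 × 10^8

Var(Ŷ) = N²·Var(ȳ) = N²·(1 − n/N)·s²/n.
f = 479/45884 = 0.01043937; Var(ȳ) = 0.98956063·23.9/479 = 0.049374737.
Var(Ŷ) = 45884² · 0.049374737 = 1.0395068 × 10^8.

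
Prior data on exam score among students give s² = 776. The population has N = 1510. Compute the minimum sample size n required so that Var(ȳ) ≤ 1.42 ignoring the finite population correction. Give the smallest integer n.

547

Without fpc, n₀ = s²/D = 776/1.42 = 546.4789.
Rounding up, n = 547.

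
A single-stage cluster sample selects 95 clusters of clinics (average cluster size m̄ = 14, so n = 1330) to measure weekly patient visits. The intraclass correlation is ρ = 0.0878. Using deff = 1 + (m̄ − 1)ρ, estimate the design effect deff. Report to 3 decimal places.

2.141

deff = 1 + (14 − 1)·0.0878 = 1 + 1.1414 = 2.1414.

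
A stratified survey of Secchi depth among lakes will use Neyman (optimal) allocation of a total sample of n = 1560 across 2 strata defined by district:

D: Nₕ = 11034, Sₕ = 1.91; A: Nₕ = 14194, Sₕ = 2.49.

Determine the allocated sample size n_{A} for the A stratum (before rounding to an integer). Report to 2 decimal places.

977.26

Neyman allocation: nₕ = n·NₕSₕ / Σⱼ NⱼSⱼ.
Σ NⱼSⱼ = 11034·1.91 + 14194·2.49 = 56418.
n_{A} = 1560·14194·2.49 / 56418 = 977.26.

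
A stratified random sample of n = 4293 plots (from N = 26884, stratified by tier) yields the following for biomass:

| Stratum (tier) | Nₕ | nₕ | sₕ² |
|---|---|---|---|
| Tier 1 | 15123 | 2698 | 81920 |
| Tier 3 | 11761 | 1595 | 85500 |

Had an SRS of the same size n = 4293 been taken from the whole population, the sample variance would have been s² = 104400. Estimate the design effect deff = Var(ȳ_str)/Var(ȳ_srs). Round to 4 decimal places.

0.8202

Var(ȳ_str) = Σ Wₕ²(1−fₕ)sₕ²/nₕ with Wₕ = Nₕ/26884:
  Tier 1: (15123/26884)²·(1−2698/15123)·81920/2698 = 7.8939537
  Tier 3: (11761/26884)²·(1−1595/11761)·85500/1595 = 8.8677208
  → Var(ȳ_str) = 16.761675.
Var(ȳ_srs) = (1 − 4293/26884)·104400/4293 = 20.435308.
deff = 16.761675 / 20.435308 = 0.8202.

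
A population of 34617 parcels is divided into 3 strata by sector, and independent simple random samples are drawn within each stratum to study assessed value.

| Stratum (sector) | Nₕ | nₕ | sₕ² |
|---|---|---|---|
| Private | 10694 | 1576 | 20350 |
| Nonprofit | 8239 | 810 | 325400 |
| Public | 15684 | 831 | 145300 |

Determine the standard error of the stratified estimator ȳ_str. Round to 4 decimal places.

Var(ȳ_str) = Σₕ Wₕ²(1 − fₕ)sₕ²/nₕ with Wₕ = Nₕ/N, N = 34617.
Private: Wₕ = 0.30892336; term = 0.30892336²·(1 − 0.14737236)·20350/1576 = 1.0506767.
Nonprofit: Wₕ = 0.23800445; term = 0.23800445²·(1 − 0.09831290)·325400/810 = 20.519111.
Public: Wₕ = 0.45307219; term = 0.45307219²·(1 − 0.05298393)·145300/831 = 33.990437.
Sum = 55.560225.
SE = √(55.560225) = 7.4539.

7.4539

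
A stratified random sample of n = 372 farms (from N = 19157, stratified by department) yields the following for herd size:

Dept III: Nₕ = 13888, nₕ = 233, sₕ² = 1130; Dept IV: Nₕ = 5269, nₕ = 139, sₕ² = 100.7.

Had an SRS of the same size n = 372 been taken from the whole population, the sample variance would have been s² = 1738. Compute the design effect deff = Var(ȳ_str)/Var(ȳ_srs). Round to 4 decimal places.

Var(ȳ_str) = Σ Wₕ²(1−fₕ)sₕ²/nₕ with Wₕ = Nₕ/19157:
  Dept III: (13888/19157)²·(1−233/13888)·1130/233 = 2.5061031
  Dept IV: (5269/19157)²·(1−139/5269)·100.7/139 = 0.053358699
  → Var(ȳ_str) = 2.5594618.
Var(ȳ_srs) = (1 − 372/19157)·1738/372 = 4.581319.
deff = 2.5594618 / 4.581319 = 0.5587.

0.5587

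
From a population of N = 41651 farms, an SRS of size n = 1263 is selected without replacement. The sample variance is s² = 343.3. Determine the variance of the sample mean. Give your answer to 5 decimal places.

0.26357

Under SRS without replacement, Var(ȳ) = (1 − f)·s²/n with f = n/N = 1263/41651 = 0.03032340.
Var(ȳ) = (1 − 0.03032340)·343.3/1263 = 0.96967660·0.27181314 = 0.26357084.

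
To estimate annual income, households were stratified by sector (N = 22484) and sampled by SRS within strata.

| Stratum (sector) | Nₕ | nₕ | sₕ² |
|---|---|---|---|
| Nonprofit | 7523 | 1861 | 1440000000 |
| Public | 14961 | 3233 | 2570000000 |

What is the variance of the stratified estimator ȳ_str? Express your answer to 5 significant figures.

341110

Var(ȳ_str) = Σₕ Wₕ²(1 − fₕ)sₕ²/nₕ with Wₕ = Nₕ/N, N = 22484.
Nonprofit: Wₕ = 0.33459349; term = 0.33459349²·(1 − 0.24737472)·1440000000/1861 = 65197.342.
Public: Wₕ = 0.66540651; term = 0.66540651²·(1 − 0.21609518)·2570000000/3233 = 275908.35.
Sum = 341105.69.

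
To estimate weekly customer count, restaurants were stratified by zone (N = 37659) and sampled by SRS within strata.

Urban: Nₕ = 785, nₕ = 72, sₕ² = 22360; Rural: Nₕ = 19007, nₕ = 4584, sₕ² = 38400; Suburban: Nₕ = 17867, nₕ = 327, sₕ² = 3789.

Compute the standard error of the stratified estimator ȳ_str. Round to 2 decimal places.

2.07

Var(ȳ_str) = Σₕ Wₕ²(1 − fₕ)sₕ²/nₕ with Wₕ = Nₕ/N, N = 37659.
Urban: Wₕ = 0.02084495; term = 0.02084495²·(1 − 0.09171975)·22360/72 = 0.12256343.
Rural: Wₕ = 0.50471335; term = 0.50471335²·(1 − 0.24117430)·38400/4584 = 1.6192661.
Suburban: Wₕ = 0.47444170; term = 0.47444170²·(1 − 0.01830190)·3789/327 = 2.5604748.
Sum = 4.3023043.
SE = √(4.3023043) = 2.07.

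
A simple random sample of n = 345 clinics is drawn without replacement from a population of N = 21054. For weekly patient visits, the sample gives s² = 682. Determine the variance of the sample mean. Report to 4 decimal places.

1.9444

Under SRS without replacement, Var(ȳ) = (1 − f)·s²/n with f = n/N = 345/21054 = 0.01638643.
Var(ȳ) = (1 − 0.01638643)·682/345 = 0.98361357·1.9768116 = 1.9444187.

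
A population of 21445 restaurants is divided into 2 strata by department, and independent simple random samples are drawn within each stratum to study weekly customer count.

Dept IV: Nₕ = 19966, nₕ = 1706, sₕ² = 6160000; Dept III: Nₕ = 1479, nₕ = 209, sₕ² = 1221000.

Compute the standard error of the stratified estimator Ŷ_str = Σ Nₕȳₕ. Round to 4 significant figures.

1.152 × 10^6

Var(Ŷ_str) = Σₕ Nₕ²(1 − fₕ)sₕ²/nₕ.
Dept IV: 19966²·(1 − 1706/19966)·6160000/1706 = 1.3164171 × 10^12.
Dept III: 1479²·(1 − 209/1479)·1221000/209 = 1.0973402 × 10^10.
Sum = 1.3273905 × 10^12.
SE = √(1.3273905 × 10^12) = 1.152 × 10^6.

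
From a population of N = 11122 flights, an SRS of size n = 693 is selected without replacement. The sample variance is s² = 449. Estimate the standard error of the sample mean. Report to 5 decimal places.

Under SRS without replacement, Var(ȳ) = (1 − f)·s²/n with f = n/N = 693/11122 = 0.06230894.
Var(ȳ) = (1 − 0.06230894)·449/693 = 0.93769106·0.64790765 = 0.60753721.
SE(ȳ) = √(0.60753721) = 0.77945.

0.77945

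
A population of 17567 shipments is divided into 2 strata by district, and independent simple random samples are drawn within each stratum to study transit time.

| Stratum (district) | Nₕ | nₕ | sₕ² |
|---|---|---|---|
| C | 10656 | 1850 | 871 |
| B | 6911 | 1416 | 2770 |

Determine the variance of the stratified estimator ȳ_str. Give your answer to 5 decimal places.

0.38389

Var(ȳ_str) = Σₕ Wₕ²(1 − fₕ)sₕ²/nₕ with Wₕ = Nₕ/N, N = 17567.
C: Wₕ = 0.60659191; term = 0.60659191²·(1 − 0.17361111)·871/1850 = 0.1431608.
B: Wₕ = 0.39340809; term = 0.39340809²·(1 − 0.20489075)·2770/1416 = 0.24072983.
Sum = 0.38389063.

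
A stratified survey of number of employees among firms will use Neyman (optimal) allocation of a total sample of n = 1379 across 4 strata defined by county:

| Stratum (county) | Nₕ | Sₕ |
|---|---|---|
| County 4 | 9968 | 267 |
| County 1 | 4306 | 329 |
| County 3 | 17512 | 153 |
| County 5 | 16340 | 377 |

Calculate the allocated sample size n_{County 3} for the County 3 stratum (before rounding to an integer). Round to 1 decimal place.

286.0

Neyman allocation: nₕ = n·NₕSₕ / Σⱼ NⱼSⱼ.
Σ NⱼSⱼ = 9968·267 + 4306·329 + 17512·153 + 16340·377 = 1.2917646 × 10^7.
n_{County 3} = 1379·17512·153 / (1.2917646 × 10^7) = 286.0.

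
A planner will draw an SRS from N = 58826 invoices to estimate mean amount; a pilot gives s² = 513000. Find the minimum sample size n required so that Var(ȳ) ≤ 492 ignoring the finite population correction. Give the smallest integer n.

Without fpc, n₀ = s²/D = 513000/492 = 1042.6829.
Rounding up, n = 1043.

1043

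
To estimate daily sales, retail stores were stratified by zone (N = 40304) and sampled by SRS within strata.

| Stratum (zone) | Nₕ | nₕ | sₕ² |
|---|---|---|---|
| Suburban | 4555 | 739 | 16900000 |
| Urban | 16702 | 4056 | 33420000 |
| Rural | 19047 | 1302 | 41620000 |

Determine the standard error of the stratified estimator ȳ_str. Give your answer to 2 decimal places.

Var(ȳ_str) = Σₕ Wₕ²(1 − fₕ)sₕ²/nₕ with Wₕ = Nₕ/N, N = 40304.
Suburban: Wₕ = 0.11301608; term = 0.11301608²·(1 − 0.16223930)·16900000/739 = 244.70493.
Urban: Wₕ = 0.41440056; term = 0.41440056²·(1 − 0.24284517)·33420000/4056 = 1071.3561.
Rural: Wₕ = 0.47258337; term = 0.47258337²·(1 − 0.06835722)·41620000/1302 = 6651.1597.
Sum = 7967.2207.
SE = √(7967.2207) = 89.26.

89.26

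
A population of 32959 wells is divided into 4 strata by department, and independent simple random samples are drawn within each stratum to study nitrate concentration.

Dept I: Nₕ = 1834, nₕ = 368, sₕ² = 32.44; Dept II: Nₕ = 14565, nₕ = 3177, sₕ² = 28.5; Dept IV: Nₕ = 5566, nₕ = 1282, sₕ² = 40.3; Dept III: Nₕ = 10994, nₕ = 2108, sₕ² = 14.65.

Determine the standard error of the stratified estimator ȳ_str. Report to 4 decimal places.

Var(ȳ_str) = Σₕ Wₕ²(1 − fₕ)sₕ²/nₕ with Wₕ = Nₕ/N, N = 32959.
Dept I: Wₕ = 0.05564489; term = 0.05564489²·(1 − 0.20065431)·32.44/368 = 2.1818168 × 10^-4.
Dept II: Wₕ = 0.44191268; term = 0.44191268²·(1 − 0.21812564)·28.5/3177 = 0.0013697381.
Dept IV: Wₕ = 0.16887648; term = 0.16887648²·(1 − 0.23032699)·40.3/1282 = 6.9001993 × 10^-4.
Dept III: Wₕ = 0.33356595; term = 0.33356595²·(1 − 0.19174095)·14.65/2108 = 6.2500142 × 10^-4.
Sum = 0.0029029411.
SE = √(0.0029029411) = 0.0539.

0.0539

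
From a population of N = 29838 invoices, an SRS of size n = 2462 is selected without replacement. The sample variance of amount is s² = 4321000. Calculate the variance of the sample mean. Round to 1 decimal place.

1610.3

Under SRS without replacement, Var(ȳ) = (1 − f)·s²/n with f = n/N = 2462/29838 = 0.08251223.
Var(ȳ) = (1 − 0.08251223)·4321000/2462 = 0.91748777·1755.0772 = 1610.2618.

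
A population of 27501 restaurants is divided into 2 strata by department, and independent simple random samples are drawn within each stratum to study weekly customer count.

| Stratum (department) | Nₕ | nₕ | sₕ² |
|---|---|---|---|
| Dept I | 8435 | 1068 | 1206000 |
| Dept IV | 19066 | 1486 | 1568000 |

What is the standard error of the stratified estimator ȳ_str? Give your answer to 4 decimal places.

23.6731

Var(ȳ_str) = Σₕ Wₕ²(1 − fₕ)sₕ²/nₕ with Wₕ = Nₕ/N, N = 27501.
Dept I: Wₕ = 0.30671612; term = 0.30671612²·(1 − 0.12661529)·1206000/1068 = 92.780101.
Dept IV: Wₕ = 0.69328388; term = 0.69328388²·(1 − 0.07793979)·1568000/1486 = 467.63686.
Sum = 560.41696.
SE = √(560.41696) = 23.6731.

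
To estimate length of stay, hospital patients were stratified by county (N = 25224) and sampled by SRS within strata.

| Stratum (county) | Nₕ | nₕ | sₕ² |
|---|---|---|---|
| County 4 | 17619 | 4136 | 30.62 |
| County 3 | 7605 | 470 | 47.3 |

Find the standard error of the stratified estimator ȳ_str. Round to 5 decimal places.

Var(ȳ_str) = Σₕ Wₕ²(1 − fₕ)sₕ²/nₕ with Wₕ = Nₕ/N, N = 25224.
County 4: Wₕ = 0.69850143; term = 0.69850143²·(1 − 0.23474658)·30.62/4136 = 0.0027641686.
County 3: Wₕ = 0.30149857; term = 0.30149857²·(1 − 0.06180145)·47.3/470 = 0.0085827915.
Sum = 0.01134696.
SE = √(0.01134696) = 0.10652.

0.10652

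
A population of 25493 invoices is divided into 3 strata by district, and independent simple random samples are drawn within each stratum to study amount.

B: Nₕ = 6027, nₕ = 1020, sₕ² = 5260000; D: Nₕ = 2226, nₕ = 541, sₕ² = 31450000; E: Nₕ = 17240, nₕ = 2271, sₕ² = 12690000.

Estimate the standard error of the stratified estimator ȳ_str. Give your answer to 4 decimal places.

52.8568

Var(ȳ_str) = Σₕ Wₕ²(1 − fₕ)sₕ²/nₕ with Wₕ = Nₕ/N, N = 25493.
B: Wₕ = 0.23641784; term = 0.23641784²·(1 − 0.16923843)·5260000/1020 = 239.4542.
D: Wₕ = 0.08731809; term = 0.08731809²·(1 − 0.24303684)·31450000/541 = 335.51084.
E: Wₕ = 0.67626407; term = 0.67626407²·(1 − 0.13172854)·12690000/2271 = 2218.874.
Sum = 2793.839.
SE = √(2793.839) = 52.8568.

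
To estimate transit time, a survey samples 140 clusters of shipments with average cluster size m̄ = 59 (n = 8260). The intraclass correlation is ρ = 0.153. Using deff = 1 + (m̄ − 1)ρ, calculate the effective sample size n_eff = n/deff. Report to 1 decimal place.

deff = 1 + (59 − 1)·0.153 = 1 + 8.874 = 9.874.
n_eff = 8260 / 9.874 = 836.5.

836.5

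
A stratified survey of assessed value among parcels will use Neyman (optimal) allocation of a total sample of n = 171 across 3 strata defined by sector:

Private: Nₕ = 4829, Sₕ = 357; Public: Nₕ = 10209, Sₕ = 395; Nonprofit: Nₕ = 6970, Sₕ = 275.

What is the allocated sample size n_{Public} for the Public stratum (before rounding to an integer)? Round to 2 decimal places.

89.87

Neyman allocation: nₕ = n·NₕSₕ / Σⱼ NⱼSⱼ.
Σ NⱼSⱼ = 4829·357 + 10209·395 + 6970·275 = 7.673258 × 10^6.
n_{Public} = 171·10209·395 / (7.673258 × 10^6) = 89.87.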